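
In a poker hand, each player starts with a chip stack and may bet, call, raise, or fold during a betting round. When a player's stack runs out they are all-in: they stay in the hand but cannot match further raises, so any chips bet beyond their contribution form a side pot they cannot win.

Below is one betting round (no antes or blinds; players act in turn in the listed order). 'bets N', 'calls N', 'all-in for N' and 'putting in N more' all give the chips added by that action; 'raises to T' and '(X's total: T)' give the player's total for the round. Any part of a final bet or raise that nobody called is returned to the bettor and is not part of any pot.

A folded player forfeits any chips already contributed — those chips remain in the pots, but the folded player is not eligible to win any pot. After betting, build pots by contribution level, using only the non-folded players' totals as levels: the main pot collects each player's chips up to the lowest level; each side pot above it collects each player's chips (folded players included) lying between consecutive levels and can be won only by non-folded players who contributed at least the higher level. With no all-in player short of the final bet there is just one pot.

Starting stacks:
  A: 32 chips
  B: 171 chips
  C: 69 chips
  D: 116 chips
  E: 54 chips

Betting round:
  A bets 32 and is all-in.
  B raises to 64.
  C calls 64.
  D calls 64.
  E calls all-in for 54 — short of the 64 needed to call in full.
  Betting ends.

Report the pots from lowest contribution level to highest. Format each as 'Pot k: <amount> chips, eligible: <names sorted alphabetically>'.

Pot 1: 160 chips, eligible: A, B, C, D, E
Pot 2: 88 chips, eligible: B, C, D, E
Pot 3: 30 chips, eligible: B, C, D

Derivation:
Contributions: A=32, B=64, C=64, D=64, E=54
Pot levels (distinct totals of non-folded players): 32, 54, 64
Layer 1-32: 32 each from A, B, C, D, E = 32*5 = 160 chips; eligible A, B, C, D, E
Layer 33-54: 22 each from B, C, D, E = 22*4 = 88 chips; eligible B, C, D, E
Layer 55-64: 10 each from B, C, D = 10*3 = 30 chips; eligible B, C, D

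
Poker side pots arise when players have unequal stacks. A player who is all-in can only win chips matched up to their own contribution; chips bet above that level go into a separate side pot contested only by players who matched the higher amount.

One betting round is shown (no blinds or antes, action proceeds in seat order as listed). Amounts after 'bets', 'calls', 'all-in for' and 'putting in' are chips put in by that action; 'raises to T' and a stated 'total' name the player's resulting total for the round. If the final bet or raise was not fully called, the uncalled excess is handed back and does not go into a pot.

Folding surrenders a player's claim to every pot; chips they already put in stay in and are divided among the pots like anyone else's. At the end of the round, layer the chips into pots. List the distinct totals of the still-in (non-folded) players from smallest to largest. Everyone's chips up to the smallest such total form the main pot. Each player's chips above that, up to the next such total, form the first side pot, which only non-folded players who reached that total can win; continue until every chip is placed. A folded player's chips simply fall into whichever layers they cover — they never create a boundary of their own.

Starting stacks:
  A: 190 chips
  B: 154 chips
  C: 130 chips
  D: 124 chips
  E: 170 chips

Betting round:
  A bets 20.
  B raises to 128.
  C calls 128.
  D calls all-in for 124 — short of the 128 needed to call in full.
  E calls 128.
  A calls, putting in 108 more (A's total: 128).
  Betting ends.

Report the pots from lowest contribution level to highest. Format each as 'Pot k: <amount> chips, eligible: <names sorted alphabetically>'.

Pot 1: 620 chips, eligible: A, B, C, D, E
Pot 2: 16 chips, eligible: A, B, C, E

Derivation:
Contributions: A=128, B=128, C=128, D=124, E=128
Pot levels (distinct totals of non-folded players): 124, 128
Layer 1-124: 124 each from A, B, C, D, E = 124*5 = 620 chips; eligible A, B, C, D, E
Layer 125-128: 4 each from A, B, C, E = 4*4 = 16 chips; eligible A, B, C, E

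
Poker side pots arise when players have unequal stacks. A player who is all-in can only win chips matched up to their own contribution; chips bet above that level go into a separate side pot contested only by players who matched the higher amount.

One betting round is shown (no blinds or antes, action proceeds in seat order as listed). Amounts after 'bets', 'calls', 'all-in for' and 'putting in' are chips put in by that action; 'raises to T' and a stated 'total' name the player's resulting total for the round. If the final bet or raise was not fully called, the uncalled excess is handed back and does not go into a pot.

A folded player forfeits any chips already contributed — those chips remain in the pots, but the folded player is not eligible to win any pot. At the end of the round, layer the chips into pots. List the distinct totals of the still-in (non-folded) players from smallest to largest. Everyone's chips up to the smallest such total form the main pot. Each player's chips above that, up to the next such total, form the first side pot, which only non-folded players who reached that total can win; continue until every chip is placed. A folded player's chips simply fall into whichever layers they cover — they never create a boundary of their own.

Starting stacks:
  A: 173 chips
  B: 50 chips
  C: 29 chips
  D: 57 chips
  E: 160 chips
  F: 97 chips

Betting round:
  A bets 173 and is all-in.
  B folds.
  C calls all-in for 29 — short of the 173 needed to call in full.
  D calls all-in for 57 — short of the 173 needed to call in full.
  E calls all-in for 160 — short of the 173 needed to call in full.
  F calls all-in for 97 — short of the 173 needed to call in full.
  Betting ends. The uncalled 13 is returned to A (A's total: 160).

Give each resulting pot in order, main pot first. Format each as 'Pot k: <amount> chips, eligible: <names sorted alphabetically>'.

Contributions (after 13 returned to A): A=160, C=29, D=57, E=160, F=97
Folded: B
Pot levels (distinct totals of non-folded players): 29, 57, 97, 160
Layer 1-29: 29 each from A, C, D, E, F = 29*5 = 145 chips; eligible A, C, D, E, F
Layer 30-57: 28 each from A, D, E, F = 28*4 = 112 chips; eligible A, D, E, F
Layer 58-97: 40 each from A, E, F = 40*3 = 120 chips; eligible A, E, F
Layer 98-160: 63 each from A, E = 63*2 = 126 chips; eligible A, E

Pot 1: 145 chips, eligible: A, C, D, E, F
Pot 2: 112 chips, eligible: A, D, E, F
Pot 3: 120 chips, eligible: A, E, F
Pot 4: 126 chips, eligible: A, E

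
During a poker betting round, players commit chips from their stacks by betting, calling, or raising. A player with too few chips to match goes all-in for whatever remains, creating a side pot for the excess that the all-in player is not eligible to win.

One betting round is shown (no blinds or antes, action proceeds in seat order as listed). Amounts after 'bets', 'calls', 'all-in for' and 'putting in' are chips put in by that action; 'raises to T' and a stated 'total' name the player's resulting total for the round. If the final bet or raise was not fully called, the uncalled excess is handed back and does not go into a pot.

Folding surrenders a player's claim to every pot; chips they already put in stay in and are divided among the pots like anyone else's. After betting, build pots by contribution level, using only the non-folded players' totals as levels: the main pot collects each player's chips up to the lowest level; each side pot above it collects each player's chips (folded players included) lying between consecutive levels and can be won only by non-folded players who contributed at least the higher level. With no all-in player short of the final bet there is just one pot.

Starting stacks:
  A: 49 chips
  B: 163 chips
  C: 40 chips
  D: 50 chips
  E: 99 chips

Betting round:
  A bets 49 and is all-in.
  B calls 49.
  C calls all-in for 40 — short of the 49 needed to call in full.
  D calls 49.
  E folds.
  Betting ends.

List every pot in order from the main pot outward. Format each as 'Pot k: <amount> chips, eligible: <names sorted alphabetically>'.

Contributions: A=49, B=49, C=40, D=49
Folded: E
Pot levels (distinct totals of non-folded players): 40, 49
Layer 1-40: 40 each from A, B, C, D = 40*4 = 160 chips; eligible A, B, C, D
Layer 41-49: 9 each from A, B, D = 9*3 = 27 chips; eligible A, B, D

Pot 1: 160 chips, eligible: A, B, C, D
Pot 2: 27 chips, eligible: A, B, D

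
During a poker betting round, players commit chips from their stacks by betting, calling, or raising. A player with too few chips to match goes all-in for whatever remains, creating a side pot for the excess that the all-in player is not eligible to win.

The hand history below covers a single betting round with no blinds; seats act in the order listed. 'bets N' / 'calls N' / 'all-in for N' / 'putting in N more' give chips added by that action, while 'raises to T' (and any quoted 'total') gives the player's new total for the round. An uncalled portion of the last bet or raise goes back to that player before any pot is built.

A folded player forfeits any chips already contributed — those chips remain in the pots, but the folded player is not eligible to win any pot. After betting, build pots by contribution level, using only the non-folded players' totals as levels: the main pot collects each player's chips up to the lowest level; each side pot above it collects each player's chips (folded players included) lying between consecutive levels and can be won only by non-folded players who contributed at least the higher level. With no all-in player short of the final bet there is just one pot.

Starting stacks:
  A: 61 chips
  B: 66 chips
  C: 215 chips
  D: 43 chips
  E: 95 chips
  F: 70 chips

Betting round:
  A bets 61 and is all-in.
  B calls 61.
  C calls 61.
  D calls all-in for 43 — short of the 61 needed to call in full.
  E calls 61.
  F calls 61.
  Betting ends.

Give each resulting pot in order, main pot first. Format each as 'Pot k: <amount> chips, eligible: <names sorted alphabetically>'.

Contributions: A=61, B=61, C=61, D=43, E=61, F=61
Pot levels (distinct totals of non-folded players): 43, 61
Layer 1-43: 43 each from A, B, C, D, E, F = 43*6 = 258 chips; eligible A, B, C, D, E, F
Layer 44-61: 18 each from A, B, C, E, F = 18*5 = 90 chips; eligible A, B, C, E, F

Pot 1: 258 chips, eligible: A, B, C, D, E, F
Pot 2: 90 chips, eligible: A, B, C, E, F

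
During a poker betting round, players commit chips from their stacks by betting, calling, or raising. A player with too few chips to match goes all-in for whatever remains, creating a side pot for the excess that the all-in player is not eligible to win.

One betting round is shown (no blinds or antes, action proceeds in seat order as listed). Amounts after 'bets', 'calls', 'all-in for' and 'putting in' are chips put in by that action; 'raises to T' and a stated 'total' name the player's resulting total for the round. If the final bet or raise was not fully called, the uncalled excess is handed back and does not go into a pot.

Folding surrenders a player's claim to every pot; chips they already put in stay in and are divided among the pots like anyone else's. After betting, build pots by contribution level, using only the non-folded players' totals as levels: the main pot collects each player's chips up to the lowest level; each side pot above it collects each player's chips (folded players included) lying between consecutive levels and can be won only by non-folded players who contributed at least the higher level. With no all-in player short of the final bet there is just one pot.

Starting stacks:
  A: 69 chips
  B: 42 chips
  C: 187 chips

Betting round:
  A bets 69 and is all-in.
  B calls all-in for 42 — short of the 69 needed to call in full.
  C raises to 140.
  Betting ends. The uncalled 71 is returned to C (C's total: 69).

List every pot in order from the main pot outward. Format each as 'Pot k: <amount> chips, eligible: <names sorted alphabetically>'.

Contributions (after 71 returned to C): A=69, B=42, C=69
Pot levels (distinct totals of non-folded players): 42, 69
Layer 1-42: 42 each from A, B, C = 42*3 = 126 chips; eligible A, B, C
Layer 43-69: 27 each from A, C = 27*2 = 54 chips; eligible A, C

Pot 1: 126 chips, eligible: A, B, C
Pot 2: 54 chips, eligible: A, C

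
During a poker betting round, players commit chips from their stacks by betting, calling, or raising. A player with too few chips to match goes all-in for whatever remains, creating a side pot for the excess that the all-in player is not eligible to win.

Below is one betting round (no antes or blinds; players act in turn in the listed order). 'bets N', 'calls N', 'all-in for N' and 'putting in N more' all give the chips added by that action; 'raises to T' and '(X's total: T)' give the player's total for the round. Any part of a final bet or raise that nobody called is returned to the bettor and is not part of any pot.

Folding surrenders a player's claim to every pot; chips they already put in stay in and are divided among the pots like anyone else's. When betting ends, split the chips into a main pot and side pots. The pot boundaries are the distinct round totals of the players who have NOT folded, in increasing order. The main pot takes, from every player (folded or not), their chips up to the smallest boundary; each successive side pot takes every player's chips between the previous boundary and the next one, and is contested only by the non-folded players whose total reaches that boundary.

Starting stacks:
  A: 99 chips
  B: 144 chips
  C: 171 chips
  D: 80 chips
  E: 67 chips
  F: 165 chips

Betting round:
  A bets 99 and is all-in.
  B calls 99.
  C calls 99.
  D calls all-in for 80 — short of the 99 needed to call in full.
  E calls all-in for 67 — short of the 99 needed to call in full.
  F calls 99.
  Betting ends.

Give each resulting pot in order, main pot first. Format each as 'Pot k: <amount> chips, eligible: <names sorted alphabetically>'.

Pot 1: 402 chips, eligible: A, B, C, D, E, F
Pot 2: 65 chips, eligible: A, B, C, D, F
Pot 3: 76 chips, eligible: A, B, C, F

Derivation:
Contributions: A=99, B=99, C=99, D=80, E=67, F=99
Pot levels (distinct totals of non-folded players): 67, 80, 99
Layer 1-67: 67 each from A, B, C, D, E, F = 67*6 = 402 chips; eligible A, B, C, D, E, F
Layer 68-80: 13 each from A, B, C, D, F = 13*5 = 65 chips; eligible A, B, C, D, F
Layer 81-99: 19 each from A, B, C, F = 19*4 = 76 chips; eligible A, B, C, F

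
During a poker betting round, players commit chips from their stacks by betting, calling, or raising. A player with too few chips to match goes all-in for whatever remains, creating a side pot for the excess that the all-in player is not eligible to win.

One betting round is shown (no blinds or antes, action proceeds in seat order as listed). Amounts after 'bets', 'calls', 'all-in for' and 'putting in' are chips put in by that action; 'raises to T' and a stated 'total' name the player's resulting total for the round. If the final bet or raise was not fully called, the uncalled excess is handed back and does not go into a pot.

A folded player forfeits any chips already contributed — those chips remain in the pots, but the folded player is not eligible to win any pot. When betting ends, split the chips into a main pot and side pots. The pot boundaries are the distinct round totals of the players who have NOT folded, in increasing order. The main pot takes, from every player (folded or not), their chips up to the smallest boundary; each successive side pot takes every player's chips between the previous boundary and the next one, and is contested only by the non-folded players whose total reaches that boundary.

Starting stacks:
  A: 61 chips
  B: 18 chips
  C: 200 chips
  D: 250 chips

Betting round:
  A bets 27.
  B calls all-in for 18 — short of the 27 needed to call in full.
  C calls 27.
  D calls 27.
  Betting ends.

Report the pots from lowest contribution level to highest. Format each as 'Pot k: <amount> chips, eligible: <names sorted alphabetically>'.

Contributions: A=27, B=18, C=27, D=27
Pot levels (distinct totals of non-folded players): 18, 27
Layer 1-18: 18 each from A, B, C, D = 18*4 = 72 chips; eligible A, B, C, D
Layer 19-27: 9 each from A, C, D = 9*3 = 27 chips; eligible A, C, D

Pot 1: 72 chips, eligible: A, B, C, D
Pot 2: 27 chips, eligible: A, C, D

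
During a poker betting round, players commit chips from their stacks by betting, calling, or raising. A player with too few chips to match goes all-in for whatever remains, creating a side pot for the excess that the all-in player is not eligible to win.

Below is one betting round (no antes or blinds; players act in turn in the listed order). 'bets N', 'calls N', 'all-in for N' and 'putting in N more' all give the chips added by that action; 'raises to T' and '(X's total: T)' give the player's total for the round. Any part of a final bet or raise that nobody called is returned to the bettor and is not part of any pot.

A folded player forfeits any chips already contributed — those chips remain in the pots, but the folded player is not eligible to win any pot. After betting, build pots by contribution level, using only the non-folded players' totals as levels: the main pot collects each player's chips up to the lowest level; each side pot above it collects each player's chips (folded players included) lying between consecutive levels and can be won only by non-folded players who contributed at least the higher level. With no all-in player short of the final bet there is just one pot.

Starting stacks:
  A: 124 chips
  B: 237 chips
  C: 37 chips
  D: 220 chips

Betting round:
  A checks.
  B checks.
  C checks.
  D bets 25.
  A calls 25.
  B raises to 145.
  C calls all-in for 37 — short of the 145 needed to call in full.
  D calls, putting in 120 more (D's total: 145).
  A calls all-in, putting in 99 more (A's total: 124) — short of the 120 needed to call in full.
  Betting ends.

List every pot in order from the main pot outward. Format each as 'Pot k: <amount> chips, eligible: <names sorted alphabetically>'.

Contributions: A=124, B=145, C=37, D=145
Pot levels (distinct totals of non-folded players): 37, 124, 145
Layer 1-37: 37 each from A, B, C, D = 37*4 = 148 chips; eligible A, B, C, D
Layer 38-124: 87 each from A, B, D = 87*3 = 261 chips; eligible A, B, D
Layer 125-145: 21 each from B, D = 21*2 = 42 chips; eligible B, D

Pot 1: 148 chips, eligible: A, B, C, D
Pot 2: 261 chips, eligible: A, B, D
Pot 3: 42 chips, eligible: B, D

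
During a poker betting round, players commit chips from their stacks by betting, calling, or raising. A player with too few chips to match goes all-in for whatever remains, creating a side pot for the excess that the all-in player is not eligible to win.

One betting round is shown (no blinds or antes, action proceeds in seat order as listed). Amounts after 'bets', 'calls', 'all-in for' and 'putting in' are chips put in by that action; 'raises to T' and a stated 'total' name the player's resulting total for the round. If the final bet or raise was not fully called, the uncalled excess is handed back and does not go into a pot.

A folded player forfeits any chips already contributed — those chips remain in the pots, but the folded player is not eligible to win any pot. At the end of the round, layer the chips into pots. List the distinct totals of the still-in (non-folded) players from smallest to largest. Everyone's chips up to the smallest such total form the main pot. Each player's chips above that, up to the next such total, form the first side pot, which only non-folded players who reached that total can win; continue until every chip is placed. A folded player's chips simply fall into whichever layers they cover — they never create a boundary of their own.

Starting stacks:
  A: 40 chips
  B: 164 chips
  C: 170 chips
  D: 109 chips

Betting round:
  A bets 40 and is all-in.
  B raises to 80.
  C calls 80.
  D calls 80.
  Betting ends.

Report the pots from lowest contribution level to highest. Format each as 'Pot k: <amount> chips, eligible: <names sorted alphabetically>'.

Contributions: A=40, B=80, C=80, D=80
Pot levels (distinct totals of non-folded players): 40, 80
Layer 1-40: 40 each from A, B, C, D = 40*4 = 160 chips; eligible A, B, C, D
Layer 41-80: 40 each from B, C, D = 40*3 = 120 chips; eligible B, C, D

Pot 1: 160 chips, eligible: A, B, C, D
Pot 2: 120 chips, eligible: B, C, D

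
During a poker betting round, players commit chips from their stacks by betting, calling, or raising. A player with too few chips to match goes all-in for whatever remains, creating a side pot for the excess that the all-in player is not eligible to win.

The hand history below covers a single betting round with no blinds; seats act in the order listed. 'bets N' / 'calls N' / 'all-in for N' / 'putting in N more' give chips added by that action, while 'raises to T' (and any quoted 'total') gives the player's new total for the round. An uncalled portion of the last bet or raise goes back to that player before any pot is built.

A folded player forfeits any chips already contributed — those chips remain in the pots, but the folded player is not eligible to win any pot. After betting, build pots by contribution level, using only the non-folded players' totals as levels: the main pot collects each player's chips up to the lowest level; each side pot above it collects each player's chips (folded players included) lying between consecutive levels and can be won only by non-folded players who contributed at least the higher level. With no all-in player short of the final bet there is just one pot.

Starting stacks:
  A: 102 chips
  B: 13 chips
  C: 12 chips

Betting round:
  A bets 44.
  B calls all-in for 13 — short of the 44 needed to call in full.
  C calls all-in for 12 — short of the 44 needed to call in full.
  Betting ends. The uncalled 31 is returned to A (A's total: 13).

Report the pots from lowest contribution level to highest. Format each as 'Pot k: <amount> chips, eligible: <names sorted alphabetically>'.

Pot 1: 36 chips, eligible: A, B, C
Pot 2: 2 chips, eligible: A, B

Derivation:
Contributions (after 31 returned to A): A=13, B=13, C=12
Pot levels (distinct totals of non-folded players): 12, 13
Layer 1-12: 12 each from A, B, C = 12*3 = 36 chips; eligible A, B, C
Layer 13-13: 1 each from A, B = 1*2 = 2 chips; eligible A, B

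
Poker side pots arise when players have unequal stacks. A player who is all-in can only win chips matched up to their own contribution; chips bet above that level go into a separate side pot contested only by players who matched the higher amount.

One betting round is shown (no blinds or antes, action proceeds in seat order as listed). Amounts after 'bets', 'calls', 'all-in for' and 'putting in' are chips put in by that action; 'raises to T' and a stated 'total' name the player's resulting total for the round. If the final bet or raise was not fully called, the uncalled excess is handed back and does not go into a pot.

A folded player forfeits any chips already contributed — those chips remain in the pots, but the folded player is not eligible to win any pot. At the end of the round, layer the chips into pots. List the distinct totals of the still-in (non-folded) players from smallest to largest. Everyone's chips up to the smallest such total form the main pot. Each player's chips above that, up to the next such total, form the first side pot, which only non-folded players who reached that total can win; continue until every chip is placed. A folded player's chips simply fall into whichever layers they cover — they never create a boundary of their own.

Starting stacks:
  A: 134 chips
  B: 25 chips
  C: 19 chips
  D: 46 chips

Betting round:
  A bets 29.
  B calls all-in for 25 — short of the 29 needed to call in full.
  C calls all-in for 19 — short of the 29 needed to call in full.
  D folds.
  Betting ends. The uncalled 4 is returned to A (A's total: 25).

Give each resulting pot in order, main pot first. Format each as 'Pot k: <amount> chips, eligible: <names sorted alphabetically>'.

Contributions (after 4 returned to A): A=25, B=25, C=19
Folded: D
Pot levels (distinct totals of non-folded players): 19, 25
Layer 1-19: 19 each from A, B, C = 19*3 = 57 chips; eligible A, B, C
Layer 20-25: 6 each from A, B = 6*2 = 12 chips; eligible A, B

Pot 1: 57 chips, eligible: A, B, C
Pot 2: 12 chips, eligible: A, B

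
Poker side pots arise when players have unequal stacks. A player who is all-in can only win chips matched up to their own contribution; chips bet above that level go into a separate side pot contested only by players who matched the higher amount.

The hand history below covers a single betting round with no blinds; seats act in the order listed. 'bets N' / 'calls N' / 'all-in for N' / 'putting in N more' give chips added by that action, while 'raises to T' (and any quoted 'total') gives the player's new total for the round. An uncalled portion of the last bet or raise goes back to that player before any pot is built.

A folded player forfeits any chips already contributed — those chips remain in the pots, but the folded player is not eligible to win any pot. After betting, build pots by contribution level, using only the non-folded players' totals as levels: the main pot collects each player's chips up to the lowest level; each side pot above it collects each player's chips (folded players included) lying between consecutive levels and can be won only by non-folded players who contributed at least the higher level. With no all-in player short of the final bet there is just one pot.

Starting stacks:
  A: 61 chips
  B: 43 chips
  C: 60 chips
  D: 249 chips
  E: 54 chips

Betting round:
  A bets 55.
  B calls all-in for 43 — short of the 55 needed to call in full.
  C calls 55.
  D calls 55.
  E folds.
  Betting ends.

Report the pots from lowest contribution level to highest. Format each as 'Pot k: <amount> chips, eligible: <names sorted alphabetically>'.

Pot 1: 172 chips, eligible: A, B, C, D
Pot 2: 36 chips, eligible: A, C, D

Derivation:
Contributions: A=55, B=43, C=55, D=55
Folded: E
Pot levels (distinct totals of non-folded players): 43, 55
Layer 1-43: 43 each from A, B, C, D = 43*4 = 172 chips; eligible A, B, C, D
Layer 44-55: 12 each from A, C, D = 12*3 = 36 chips; eligible A, C, D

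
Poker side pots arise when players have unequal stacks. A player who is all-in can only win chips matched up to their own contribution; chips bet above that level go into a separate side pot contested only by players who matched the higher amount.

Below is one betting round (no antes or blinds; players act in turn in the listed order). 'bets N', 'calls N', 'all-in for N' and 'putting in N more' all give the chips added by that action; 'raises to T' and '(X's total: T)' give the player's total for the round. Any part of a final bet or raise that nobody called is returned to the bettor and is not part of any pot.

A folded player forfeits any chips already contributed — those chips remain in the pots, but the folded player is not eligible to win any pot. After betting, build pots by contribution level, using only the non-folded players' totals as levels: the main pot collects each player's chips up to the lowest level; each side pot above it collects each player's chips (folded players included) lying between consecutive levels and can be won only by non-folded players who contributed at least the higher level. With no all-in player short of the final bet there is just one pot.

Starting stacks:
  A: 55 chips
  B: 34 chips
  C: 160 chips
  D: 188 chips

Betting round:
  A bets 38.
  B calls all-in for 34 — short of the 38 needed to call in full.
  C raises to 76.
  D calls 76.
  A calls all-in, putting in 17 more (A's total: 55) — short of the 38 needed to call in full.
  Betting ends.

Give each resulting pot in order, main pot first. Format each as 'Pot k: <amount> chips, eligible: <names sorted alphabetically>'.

Pot 1: 136 chips, eligible: A, B, C, D
Pot 2: 63 chips, eligible: A, C, D
Pot 3: 42 chips, eligible: C, D

Derivation:
Contributions: A=55, B=34, C=76, D=76
Pot levels (distinct totals of non-folded players): 34, 55, 76
Layer 1-34: 34 each from A, B, C, D = 34*4 = 136 chips; eligible A, B, C, D
Layer 35-55: 21 each from A, C, D = 21*3 = 63 chips; eligible A, C, D
Layer 56-76: 21 each from C, D = 21*2 = 42 chips; eligible C, D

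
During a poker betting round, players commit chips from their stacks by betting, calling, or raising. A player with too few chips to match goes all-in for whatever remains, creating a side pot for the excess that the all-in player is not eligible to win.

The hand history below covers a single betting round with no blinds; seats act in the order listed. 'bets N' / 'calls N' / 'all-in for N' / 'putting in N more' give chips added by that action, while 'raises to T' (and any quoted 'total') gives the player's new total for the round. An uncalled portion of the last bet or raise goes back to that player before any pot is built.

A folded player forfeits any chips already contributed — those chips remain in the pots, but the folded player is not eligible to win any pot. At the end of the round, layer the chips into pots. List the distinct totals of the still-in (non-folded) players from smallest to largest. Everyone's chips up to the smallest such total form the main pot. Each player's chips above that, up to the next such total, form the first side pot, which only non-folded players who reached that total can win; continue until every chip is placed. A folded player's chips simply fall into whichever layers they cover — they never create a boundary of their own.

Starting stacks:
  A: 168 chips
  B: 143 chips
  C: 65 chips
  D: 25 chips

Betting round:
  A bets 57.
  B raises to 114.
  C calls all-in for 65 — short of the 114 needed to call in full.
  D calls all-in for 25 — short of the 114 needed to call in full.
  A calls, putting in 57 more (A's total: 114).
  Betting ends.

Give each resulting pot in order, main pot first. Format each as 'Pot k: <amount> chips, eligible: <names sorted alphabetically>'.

Contributions: A=114, B=114, C=65, D=25
Pot levels (distinct totals of non-folded players): 25, 65, 114
Layer 1-25: 25 each from A, B, C, D = 25*4 = 100 chips; eligible A, B, C, D
Layer 26-65: 40 each from A, B, C = 40*3 = 120 chips; eligible A, B, C
Layer 66-114: 49 each from A, B = 49*2 = 98 chips; eligible A, B

Pot 1: 100 chips, eligible: A, B, C, D
Pot 2: 120 chips, eligible: A, B, C
Pot 3: 98 chips, eligible: A, B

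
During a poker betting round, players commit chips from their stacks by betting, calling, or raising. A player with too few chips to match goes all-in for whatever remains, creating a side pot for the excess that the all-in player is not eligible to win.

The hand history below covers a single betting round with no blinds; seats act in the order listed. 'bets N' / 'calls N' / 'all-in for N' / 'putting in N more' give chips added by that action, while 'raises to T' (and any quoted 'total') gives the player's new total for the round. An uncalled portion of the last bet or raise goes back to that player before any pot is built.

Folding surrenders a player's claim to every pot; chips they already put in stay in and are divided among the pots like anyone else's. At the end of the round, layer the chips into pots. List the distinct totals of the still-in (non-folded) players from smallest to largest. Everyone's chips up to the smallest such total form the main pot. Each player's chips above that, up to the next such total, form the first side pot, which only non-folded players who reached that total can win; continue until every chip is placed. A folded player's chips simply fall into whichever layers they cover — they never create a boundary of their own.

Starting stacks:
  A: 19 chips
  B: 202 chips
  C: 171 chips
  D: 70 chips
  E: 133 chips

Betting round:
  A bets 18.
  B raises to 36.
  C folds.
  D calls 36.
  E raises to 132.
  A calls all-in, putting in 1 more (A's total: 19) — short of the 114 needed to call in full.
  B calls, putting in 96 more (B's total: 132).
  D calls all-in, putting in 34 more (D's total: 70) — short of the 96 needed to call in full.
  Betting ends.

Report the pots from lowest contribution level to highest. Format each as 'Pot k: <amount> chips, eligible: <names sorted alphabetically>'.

Contributions: A=19, B=132, D=70, E=132
Folded: C
Pot levels (distinct totals of non-folded players): 19, 70, 132
Layer 1-19: 19 each from A, B, D, E = 19*4 = 76 chips; eligible A, B, D, E
Layer 20-70: 51 each from B, D, E = 51*3 = 153 chips; eligible B, D, E
Layer 71-132: 62 each from B, E = 62*2 = 124 chips; eligible B, E

Pot 1: 76 chips, eligible: A, B, D, E
Pot 2: 153 chips, eligible: B, D, E
Pot 3: 124 chips, eligible: B, E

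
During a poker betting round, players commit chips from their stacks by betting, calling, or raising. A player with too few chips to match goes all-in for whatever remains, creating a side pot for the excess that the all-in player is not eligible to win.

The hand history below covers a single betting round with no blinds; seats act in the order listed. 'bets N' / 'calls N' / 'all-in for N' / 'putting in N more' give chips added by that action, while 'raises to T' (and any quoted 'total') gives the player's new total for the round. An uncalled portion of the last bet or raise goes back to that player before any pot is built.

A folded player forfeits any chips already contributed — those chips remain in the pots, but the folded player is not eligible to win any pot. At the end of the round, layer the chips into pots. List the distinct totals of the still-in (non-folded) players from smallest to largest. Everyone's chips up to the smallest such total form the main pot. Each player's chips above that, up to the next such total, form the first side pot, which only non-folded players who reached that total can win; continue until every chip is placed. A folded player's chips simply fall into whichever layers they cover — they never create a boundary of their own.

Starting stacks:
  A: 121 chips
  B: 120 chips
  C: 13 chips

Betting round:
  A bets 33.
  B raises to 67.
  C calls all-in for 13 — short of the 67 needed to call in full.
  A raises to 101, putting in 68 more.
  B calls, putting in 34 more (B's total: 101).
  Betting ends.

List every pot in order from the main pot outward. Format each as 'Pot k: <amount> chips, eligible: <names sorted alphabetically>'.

Contributions: A=101, B=101, C=13
Pot levels (distinct totals of non-folded players): 13, 101
Layer 1-13: 13 each from A, B, C = 13*3 = 39 chips; eligible A, B, C
Layer 14-101: 88 each from A, B = 88*2 = 176 chips; eligible A, B

Pot 1: 39 chips, eligible: A, B, C
Pot 2: 176 chips, eligible: A, B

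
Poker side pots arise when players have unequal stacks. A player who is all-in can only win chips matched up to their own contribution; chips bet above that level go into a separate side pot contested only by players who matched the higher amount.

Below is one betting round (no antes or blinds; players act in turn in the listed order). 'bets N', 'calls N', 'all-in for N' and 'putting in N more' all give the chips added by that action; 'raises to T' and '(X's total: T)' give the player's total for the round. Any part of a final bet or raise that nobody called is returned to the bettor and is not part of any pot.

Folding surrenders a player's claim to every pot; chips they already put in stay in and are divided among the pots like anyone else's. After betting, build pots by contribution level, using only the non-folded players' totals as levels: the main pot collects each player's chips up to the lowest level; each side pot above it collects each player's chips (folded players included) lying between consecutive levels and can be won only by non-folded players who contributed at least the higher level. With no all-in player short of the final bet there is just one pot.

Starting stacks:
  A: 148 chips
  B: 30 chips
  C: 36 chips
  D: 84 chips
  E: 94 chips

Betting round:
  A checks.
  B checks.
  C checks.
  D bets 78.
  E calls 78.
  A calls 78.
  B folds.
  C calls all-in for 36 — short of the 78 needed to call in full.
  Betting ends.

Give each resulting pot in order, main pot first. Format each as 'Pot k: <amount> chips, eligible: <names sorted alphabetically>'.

Pot 1: 144 chips, eligible: A, C, D, E
Pot 2: 126 chips, eligible: A, D, E

Derivation:
Contributions: A=78, C=36, D=78, E=78
Folded: B
Pot levels (distinct totals of non-folded players): 36, 78
Layer 1-36: 36 each from A, C, D, E = 36*4 = 144 chips; eligible A, C, D, E
Layer 37-78: 42 each from A, D, E = 42*3 = 126 chips; eligible A, D, E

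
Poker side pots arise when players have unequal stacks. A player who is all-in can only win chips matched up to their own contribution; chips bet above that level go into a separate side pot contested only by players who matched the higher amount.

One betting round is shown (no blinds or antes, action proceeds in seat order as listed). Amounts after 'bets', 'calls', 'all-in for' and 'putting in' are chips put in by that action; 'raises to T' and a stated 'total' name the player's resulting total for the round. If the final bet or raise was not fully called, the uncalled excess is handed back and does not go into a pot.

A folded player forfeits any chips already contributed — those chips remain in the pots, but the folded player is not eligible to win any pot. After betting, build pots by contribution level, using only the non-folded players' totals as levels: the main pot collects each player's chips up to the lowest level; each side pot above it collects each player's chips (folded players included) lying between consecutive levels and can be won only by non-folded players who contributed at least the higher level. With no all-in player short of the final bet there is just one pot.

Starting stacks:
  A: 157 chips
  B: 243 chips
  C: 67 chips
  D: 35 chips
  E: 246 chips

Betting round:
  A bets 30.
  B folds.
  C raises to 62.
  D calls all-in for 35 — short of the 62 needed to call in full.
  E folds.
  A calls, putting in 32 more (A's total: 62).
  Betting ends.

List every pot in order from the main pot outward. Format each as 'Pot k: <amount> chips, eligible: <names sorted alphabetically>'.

Contributions: A=62, C=62, D=35
Folded: B, E
Pot levels (distinct totals of non-folded players): 35, 62
Layer 1-35: 35 each from A, C, D = 35*3 = 105 chips; eligible A, C, D
Layer 36-62: 27 each from A, C = 27*2 = 54 chips; eligible A, C

Pot 1: 105 chips, eligible: A, C, D
Pot 2: 54 chips, eligible: A, C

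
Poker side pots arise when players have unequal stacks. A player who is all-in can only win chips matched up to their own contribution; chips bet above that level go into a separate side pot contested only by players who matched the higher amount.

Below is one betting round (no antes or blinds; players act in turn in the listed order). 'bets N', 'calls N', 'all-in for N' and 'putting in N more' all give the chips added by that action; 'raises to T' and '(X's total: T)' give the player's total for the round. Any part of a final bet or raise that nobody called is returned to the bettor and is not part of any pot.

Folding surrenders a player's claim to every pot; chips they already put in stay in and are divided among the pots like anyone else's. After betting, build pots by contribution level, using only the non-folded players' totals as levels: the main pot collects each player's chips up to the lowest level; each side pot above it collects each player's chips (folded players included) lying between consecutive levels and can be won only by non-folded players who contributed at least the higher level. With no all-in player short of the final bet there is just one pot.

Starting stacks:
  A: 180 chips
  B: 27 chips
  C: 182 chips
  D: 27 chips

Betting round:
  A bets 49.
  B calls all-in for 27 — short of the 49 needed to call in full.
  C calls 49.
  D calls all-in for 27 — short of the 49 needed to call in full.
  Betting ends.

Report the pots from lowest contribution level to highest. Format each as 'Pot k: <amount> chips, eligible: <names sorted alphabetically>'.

Pot 1: 108 chips, eligible: A, B, C, D
Pot 2: 44 chips, eligible: A, C

Derivation:
Contributions: A=49, B=27, C=49, D=27
Pot levels (distinct totals of non-folded players): 27, 49
Layer 1-27: 27 each from A, B, C, D = 27*4 = 108 chips; eligible A, B, C, D
Layer 28-49: 22 each from A, C = 22*2 = 44 chips; eligible A, C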